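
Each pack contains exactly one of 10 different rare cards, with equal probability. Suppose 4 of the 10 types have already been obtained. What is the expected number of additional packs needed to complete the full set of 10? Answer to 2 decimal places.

Starting from 4 distinct types, each trial gives a new one with probability (10−i)/10 when i types are held, so the wait for the next new type is 10/(10−i).
E = 10/6 + 10/5 + 10/4 + 10/3 + 10/2 + 10/1 = 49/2 ≈ 24.50.

24.50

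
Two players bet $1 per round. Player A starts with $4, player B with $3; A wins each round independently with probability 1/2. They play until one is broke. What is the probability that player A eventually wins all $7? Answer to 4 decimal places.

0.5714

With a fair step, P(i) = ½P(i−1) + ½P(i+1) with P(0)=0, P(7)=1 has the linear solution P(i) = i/7.
P(4) = 4/7 ≈ 0.5714.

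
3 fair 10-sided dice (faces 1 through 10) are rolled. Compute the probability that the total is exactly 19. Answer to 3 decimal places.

There are 10^3 = 1000 equally likely outcomes.
The number of ordered 3-tuples from {1,…,10} summing to 19 is 69.
P(sum = 19) = 69/1000 ≈ 0.069.

0.069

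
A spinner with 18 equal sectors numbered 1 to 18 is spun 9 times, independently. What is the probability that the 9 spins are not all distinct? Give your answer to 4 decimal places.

0.9111

P(all 9 different) = 18/18 · 17/18 · ··· · 10/18 ≈ 0.0889.
P(at least two equal) = 1 − 0.0889 = 0.9111.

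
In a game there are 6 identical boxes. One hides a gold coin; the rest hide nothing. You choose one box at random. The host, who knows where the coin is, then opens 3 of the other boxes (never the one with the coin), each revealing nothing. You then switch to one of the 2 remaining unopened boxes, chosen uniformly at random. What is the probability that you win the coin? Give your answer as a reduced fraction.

5/12

Your original box holds the coin with probability 1/6, so the other 5 collectively hold it with probability 5/6.
The host can always find 3 empty boxes to open, so the reveals don't change that 5/6; it is now spread over the 2 remaining unopened boxes.
P(win by switching) = (5/6) · (1/2) = 5/12.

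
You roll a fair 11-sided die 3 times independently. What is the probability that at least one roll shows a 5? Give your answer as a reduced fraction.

331/1331

P(no roll shows a 5) = (10/11)^3 = 1000/1331.
P(at least one) = 1 − 1000/1331 = 331/1331.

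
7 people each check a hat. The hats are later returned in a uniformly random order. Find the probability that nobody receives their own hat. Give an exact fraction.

103/280

This is the derangement probability: permutations of 7 with no fixed point.
D(7) = 7! · (1 − 1/1! + 1/2! − ··· + (−1)^7/7!) = 1854.
P = 1854/5040 = 103/280.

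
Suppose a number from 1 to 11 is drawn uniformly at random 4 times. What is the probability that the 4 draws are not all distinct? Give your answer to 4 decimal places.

0.4591

P(all 4 different) = 11/11 · 10/11 · ··· · 8/11 ≈ 0.5409.
P(at least two equal) = 1 − 0.5409 = 0.4591.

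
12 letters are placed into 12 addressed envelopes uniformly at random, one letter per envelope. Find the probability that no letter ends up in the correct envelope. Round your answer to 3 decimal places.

0.368

This is the derangement probability: permutations of 12 with no fixed point.
D(12) = 12! · (1 − 1/1! + 1/2! − ··· + (−1)^12/12!) = 176214841.
P = 176214841/479001600 = 16019531/43545600 ≈ 0.368.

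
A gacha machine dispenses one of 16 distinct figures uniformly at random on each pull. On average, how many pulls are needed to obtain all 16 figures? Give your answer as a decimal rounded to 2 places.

54.09

After i distinct types are collected, each trial gives a new one with probability (16−i)/16, so the expected wait for the next new type is 16/(16−i).
E = 16/16 + 16/15 + 16/14 + 16/13 + 16/12 + 16/11 + 16/10 + 16/9 + 16/8 + 16/7 + 16/6 + 16/5 + 16/4 + 16/3 + 16/2 + 16/1 = 2436559/45045 ≈ 54.09.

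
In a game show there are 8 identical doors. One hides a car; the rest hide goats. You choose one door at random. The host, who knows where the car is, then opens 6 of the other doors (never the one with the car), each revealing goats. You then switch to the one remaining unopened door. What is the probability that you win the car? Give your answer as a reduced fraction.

7/8

Your original door holds the car with probability 1/8, so the other 7 collectively hold it with probability 7/8.
The host can always find 6 empty doors to open, so the reveals don't change that 7/8; it is now spread over the 1 remaining unopened door.
P(win by switching) = (7/8) · (1/1) = 7/8.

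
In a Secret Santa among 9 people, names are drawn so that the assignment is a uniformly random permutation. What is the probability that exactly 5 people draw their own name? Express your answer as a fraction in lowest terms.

1/320

Choose which 5 of the 9 are fixed: C(9,5) = 126 ways.
The remaining 4 must have no fixed point: D(4) = 9.
P = 126·9/362880 = 1/320.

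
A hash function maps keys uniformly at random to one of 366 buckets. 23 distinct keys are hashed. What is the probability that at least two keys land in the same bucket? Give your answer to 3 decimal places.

It's easier to compute the probability that all 23 are distinct.
P(all distinct) = 366/366 · 365/366 · ··· · 344/366 ≈ 0.494.
So the probability of at least one match is 1 − 0.494 = 0.506.

0.506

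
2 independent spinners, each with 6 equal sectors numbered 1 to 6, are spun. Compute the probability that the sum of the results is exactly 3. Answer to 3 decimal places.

0.056

There are 6^2 = 36 equally likely outcomes.
The number of ordered 2-tuples from {1,…,6} summing to 3 is 2.
P(sum = 3) = 2/36 = 1/18 ≈ 0.056.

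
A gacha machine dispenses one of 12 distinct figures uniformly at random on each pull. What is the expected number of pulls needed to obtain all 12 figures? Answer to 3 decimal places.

After i distinct types are collected, each trial gives a new one with probability (12−i)/12, so the expected wait for the next new type is 12/(12−i).
E = 12/12 + 12/11 + 12/10 + 12/9 + 12/8 + 12/7 + 12/6 + 12/5 + 12/4 + 12/3 + 12/2 + 12/1 = 86021/2310 ≈ 37.239.

37.239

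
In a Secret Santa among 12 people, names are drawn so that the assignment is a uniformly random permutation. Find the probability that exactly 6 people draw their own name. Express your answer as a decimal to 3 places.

Choose which 6 of the 12 are fixed: C(12,6) = 924 ways.
The remaining 6 must have no fixed point: D(6) = 265.
P = 924·265/479001600 = 53/103680 ≈ 0.001.

0.001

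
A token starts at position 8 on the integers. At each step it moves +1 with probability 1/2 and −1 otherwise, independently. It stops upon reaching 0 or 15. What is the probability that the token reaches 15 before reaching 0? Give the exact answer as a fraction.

With a fair step, P(i) = ½P(i−1) + ½P(i+1) with P(0)=0, P(15)=1 has the linear solution P(i) = i/15.
P(8) = 8/15.

8/15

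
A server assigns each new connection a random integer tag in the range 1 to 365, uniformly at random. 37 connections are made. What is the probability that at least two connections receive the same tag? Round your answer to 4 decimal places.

0.8487

It's easier to compute the probability that all 37 are distinct.
P(all distinct) = 365/365 · 364/365 · ··· · 329/365 ≈ 0.1513.
So the probability of at least one match is 1 − 0.1513 = 0.8487.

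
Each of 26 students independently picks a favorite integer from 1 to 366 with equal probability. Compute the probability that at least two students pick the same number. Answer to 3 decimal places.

It's easier to compute the probability that all 26 are distinct.
P(all distinct) = 366/366 · 365/366 · ··· · 341/366 ≈ 0.403.
So the probability of at least one match is 1 − 0.403 = 0.597.

0.597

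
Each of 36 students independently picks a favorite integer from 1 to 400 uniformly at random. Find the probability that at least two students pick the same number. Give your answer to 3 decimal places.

0.803

It's easier to compute the probability that all 36 are distinct.
P(all distinct) = 400/400 · 399/400 · ··· · 365/400 ≈ 0.197.
So the probability of at least one match is 1 − 0.197 = 0.803.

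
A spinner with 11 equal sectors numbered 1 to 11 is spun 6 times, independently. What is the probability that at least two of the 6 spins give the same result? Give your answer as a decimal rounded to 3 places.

0.812

P(all 6 different) = 11/11 · 10/11 · ··· · 6/11 ≈ 0.188.
P(at least two equal) = 1 − 0.188 = 0.812.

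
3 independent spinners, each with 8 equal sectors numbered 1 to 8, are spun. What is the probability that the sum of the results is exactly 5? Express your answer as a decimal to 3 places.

There are 8^3 = 512 equally likely outcomes.
The number of ordered 3-tuples from {1,…,8} summing to 5 is 6.
P(sum = 5) = 6/512 = 3/256 ≈ 0.012.

0.012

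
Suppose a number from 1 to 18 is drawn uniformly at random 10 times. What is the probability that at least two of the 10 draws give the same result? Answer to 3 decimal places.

P(all 10 different) = 18/18 · 17/18 · ··· · 9/18 ≈ 0.044.
P(at least two equal) = 1 − 0.044 = 0.956.

0.956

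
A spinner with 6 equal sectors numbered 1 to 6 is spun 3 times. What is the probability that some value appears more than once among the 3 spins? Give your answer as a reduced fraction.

P(all 3 different) = 6/6 · 5/6 · ··· · 4/6 = 5/9.
P(at least two equal) = 1 − 5/9 = 4/9.

4/9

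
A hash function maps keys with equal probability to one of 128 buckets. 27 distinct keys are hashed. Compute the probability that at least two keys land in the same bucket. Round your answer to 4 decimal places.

0.9479

It's easier to compute the probability that all 27 are distinct.
P(all distinct) = 128/128 · 127/128 · ··· · 102/128 ≈ 0.0521.
So the probability of at least one match is 1 − 0.0521 = 0.9479.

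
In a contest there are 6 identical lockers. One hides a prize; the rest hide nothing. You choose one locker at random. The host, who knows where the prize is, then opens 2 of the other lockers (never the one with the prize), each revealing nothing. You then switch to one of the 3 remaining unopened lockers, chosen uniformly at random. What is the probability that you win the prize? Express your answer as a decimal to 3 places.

0.278

Your original locker holds the prize with probability 1/6, so the other 5 collectively hold it with probability 5/6.
The host can always find 2 empty lockers to open, so the reveals don't change that 5/6; it is now spread over the 3 remaining unopened lockers.
P(win by switching) = (5/6) · (1/3) = 5/18 ≈ 0.278.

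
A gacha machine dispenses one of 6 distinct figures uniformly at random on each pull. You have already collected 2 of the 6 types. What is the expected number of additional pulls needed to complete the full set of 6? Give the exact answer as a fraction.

25/2

Starting from 2 distinct types, each trial gives a new one with probability (6−i)/6 when i types are held, so the wait for the next new type is 6/(6−i).
E = 6/4 + 6/3 + 6/2 + 6/1 = 25/2.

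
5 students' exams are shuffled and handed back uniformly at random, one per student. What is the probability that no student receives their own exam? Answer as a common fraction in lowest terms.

This is the derangement probability: permutations of 5 with no fixed point.
D(5) = 5! · (1 − 1/1! + 1/2! − ··· + (−1)^5/5!) = 44.
P = 44/120 = 11/30.

11/30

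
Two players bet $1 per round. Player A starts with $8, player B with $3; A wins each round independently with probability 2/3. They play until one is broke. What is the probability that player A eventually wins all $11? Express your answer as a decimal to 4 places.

Let r = q/p = (1/3)/(2/3) = 1/2. The recurrence P(i) = p·P(i+1) + q·P(i−1) with P(0)=0, P(11)=1 gives P(i) = (1 − r^i)/(1 − r^11).
P(8) = (1 − (1/2)^8) / (1 − (1/2)^11) = 2040/2047 ≈ 0.9966.

0.9966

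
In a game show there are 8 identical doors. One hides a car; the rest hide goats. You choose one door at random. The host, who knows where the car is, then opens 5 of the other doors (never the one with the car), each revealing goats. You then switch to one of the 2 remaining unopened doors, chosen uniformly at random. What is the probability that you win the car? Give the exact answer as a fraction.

Your original door holds the car with probability 1/8, so the other 7 collectively hold it with probability 7/8.
The host can always find 5 empty doors to open, so the reveals don't change that 7/8; it is now spread over the 2 remaining unopened doors.
P(win by switching) = (7/8) · (1/2) = 7/16.

7/16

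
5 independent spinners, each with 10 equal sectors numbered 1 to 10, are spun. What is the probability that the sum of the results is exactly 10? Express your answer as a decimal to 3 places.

0.001

There are 10^5 = 100000 equally likely outcomes.
The number of ordered 5-tuples from {1,…,10} summing to 10 is 126.
P(sum = 10) = 126/100000 = 63/50000 ≈ 0.001.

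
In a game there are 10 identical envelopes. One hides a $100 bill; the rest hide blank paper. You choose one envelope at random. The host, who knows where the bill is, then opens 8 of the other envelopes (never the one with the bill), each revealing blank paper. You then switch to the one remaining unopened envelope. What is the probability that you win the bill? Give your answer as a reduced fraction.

Your original envelope holds the bill with probability 1/10, so the other 9 collectively hold it with probability 9/10.
The host can always find 8 empty envelopes to open, so the reveals don't change that 9/10; it is now spread over the 1 remaining unopened envelope.
P(win by switching) = (9/10) · (1/1) = 9/10.

9/10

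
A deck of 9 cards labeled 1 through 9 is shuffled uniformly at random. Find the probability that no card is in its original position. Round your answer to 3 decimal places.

This is the derangement probability: permutations of 9 with no fixed point.
D(9) = 9! · (1 − 1/1! + 1/2! − ··· + (−1)^9/9!) = 133496.
P = 133496/362880 = 16687/45360 ≈ 0.368.

0.368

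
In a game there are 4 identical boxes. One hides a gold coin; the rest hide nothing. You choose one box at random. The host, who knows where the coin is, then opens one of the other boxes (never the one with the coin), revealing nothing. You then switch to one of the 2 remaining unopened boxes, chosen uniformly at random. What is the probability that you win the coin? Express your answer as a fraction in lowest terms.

Your original box holds the coin with probability 1/4, so the other 3 collectively hold it with probability 3/4.
The host can always find an empty box to open, so this doesn't change that 3/4; it is now spread over the 2 remaining unopened boxes.
P(win by switching) = (3/4) · (1/2) = 3/8.

3/8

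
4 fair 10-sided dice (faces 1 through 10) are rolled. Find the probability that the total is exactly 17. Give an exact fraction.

There are 10^4 = 10000 equally likely outcomes.
The number of ordered 4-tuples from {1,…,10} summing to 17 is 480.
P(sum = 17) = 480/10000 = 6/125.

6/125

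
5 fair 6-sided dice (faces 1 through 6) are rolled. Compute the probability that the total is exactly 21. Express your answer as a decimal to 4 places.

0.0694

There are 6^5 = 7776 equally likely outcomes.
The number of ordered 5-tuples from {1,…,6} summing to 21 is 540.
P(sum = 21) = 540/7776 = 5/72 ≈ 0.0694.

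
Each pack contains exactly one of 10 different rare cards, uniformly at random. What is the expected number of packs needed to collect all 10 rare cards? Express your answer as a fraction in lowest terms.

After i distinct types are collected, each trial gives a new one with probability (10−i)/10, so the expected wait for the next new type is 10/(10−i).
E = 10/10 + 10/9 + 10/8 + 10/7 + 10/6 + 10/5 + 10/4 + 10/3 + 10/2 + 10/1 = 7381/252.

7381/252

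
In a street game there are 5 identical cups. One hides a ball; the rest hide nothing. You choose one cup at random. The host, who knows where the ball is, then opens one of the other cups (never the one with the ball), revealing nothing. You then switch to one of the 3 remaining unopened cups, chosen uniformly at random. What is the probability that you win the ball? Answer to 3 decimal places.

0.267

Your original cup holds the ball with probability 1/5, so the other 4 collectively hold it with probability 4/5.
The host can always find an empty cup to open, so this doesn't change that 4/5; it is now spread over the 3 remaining unopened cups.
P(win by switching) = (4/5) · (1/3) = 4/15 ≈ 0.267.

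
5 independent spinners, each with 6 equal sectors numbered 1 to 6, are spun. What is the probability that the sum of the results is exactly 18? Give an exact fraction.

There are 6^5 = 7776 equally likely outcomes.
The number of ordered 5-tuples from {1,…,6} summing to 18 is 780.
P(sum = 18) = 780/7776 = 65/648.

65/648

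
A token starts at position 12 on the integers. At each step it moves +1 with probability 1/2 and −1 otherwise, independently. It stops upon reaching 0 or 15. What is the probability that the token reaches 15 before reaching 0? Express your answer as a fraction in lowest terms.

With a fair step, P(i) = ½P(i−1) + ½P(i+1) with P(0)=0, P(15)=1 has the linear solution P(i) = i/15.
P(12) = 12/15 = 4/5.

4/5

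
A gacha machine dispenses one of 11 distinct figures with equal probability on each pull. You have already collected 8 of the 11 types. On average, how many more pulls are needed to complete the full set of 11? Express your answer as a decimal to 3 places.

20.167

Starting from 8 distinct types, each trial gives a new one with probability (11−i)/11 when i types are held, so the wait for the next new type is 11/(11−i).
E = 11/3 + 11/2 + 11/1 = 121/6 ≈ 20.167.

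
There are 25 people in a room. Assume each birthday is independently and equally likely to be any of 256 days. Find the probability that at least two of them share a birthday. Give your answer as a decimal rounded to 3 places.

It's easier to compute the probability that all 25 are distinct.
P(all distinct) = 256/256 · 255/256 · ··· · 232/256 ≈ 0.298.
So the probability of at least one match is 1 − 0.298 = 0.702.

0.702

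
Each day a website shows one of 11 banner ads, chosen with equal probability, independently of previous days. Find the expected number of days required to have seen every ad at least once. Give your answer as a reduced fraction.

83711/2520

After i distinct types are collected, each trial gives a new one with probability (11−i)/11, so the expected wait for the next new type is 11/(11−i).
E = 11/11 + 11/10 + 11/9 + 11/8 + 11/7 + 11/6 + 11/5 + 11/4 + 11/3 + 11/2 + 11/1 = 83711/2520.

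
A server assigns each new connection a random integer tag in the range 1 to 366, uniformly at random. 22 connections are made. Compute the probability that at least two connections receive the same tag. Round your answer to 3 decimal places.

It's easier to compute the probability that all 22 are distinct.
P(all distinct) = 366/366 · 365/366 · ··· · 345/366 ≈ 0.525.
So the probability of at least one match is 1 − 0.525 = 0.475.

0.475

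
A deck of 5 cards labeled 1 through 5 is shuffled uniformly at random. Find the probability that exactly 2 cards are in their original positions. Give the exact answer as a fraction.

1/6

Choose which 2 of the 5 are fixed: C(5,2) = 10 ways.
The remaining 3 must have no fixed point: D(3) = 2.
P = 10·2/120 = 1/6.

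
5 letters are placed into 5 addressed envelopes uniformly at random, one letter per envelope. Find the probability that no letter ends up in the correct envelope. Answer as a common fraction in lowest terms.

11/30

This is the derangement probability: permutations of 5 with no fixed point.
D(5) = 5! · (1 − 1/1! + 1/2! − ··· + (−1)^5/5!) = 44.
P = 44/120 = 11/30.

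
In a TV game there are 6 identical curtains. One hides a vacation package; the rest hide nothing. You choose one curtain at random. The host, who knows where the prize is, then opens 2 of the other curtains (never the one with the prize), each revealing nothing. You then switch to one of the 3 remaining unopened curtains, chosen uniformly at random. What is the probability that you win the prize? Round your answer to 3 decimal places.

0.278

Your original curtain holds the prize with probability 1/6, so the other 5 collectively hold it with probability 5/6.
The host can always find 2 empty curtains to open, so the reveals don't change that 5/6; it is now spread over the 3 remaining unopened curtains.
P(win by switching) = (5/6) · (1/3) = 5/18 ≈ 0.278.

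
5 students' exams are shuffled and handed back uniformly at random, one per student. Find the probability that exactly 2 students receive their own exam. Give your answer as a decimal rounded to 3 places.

0.167

Choose which 2 of the 5 are fixed: C(5,2) = 10 ways.
The remaining 3 must have no fixed point: D(3) = 2.
P = 10·2/120 = 1/6 ≈ 0.167.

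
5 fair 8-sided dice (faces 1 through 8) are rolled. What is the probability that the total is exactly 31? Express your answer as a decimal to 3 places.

There are 8^5 = 32768 equally likely outcomes.
The number of ordered 5-tuples from {1,…,8} summing to 31 is 690.
P(sum = 31) = 690/32768 = 345/16384 ≈ 0.021.

0.021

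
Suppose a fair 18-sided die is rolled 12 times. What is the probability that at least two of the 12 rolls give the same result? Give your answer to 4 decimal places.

P(all 12 different) = 18/18 · 17/18 · ··· · 7/18 ≈ 0.0077.
P(at least two equal) = 1 − 0.0077 = 0.9923.

0.9923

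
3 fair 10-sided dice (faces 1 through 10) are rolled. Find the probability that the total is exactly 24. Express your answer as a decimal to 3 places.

0.028

There are 10^3 = 1000 equally likely outcomes.
The number of ordered 3-tuples from {1,…,10} summing to 24 is 28.
P(sum = 24) = 28/1000 = 7/250 ≈ 0.028.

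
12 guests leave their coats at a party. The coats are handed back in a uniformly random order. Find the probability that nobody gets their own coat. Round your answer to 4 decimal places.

0.3679

This is the derangement probability: permutations of 12 with no fixed point.
D(12) = 12! · (1 − 1/1! + 1/2! − ··· + (−1)^12/12!) = 176214841.
P = 176214841/479001600 = 16019531/43545600 ≈ 0.3679.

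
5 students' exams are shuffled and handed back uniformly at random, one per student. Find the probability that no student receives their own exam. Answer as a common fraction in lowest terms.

This is the derangement probability: permutations of 5 with no fixed point.
D(5) = 5! · (1 − 1/1! + 1/2! − ··· + (−1)^5/5!) = 44.
P = 44/120 = 11/30.

11/30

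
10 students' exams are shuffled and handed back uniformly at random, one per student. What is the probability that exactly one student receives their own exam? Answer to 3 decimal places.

0.368

Choose which one is fixed: C(10,1) = 10 ways.
The remaining 9 must have no fixed point: D(9) = 133496.
P = 10·133496/3628800 = 16687/45360 ≈ 0.368.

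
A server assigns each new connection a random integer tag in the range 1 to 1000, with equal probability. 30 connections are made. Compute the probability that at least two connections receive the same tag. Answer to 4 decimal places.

It's easier to compute the probability that all 30 are distinct.
P(all distinct) = 1000/1000 · 999/1000 · ··· · 971/1000 ≈ 0.6445.
So the probability of at least one match is 1 − 0.6445 = 0.3555.

0.3555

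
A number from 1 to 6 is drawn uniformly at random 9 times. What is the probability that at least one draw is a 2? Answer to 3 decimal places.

0.806

P(no draw is a 2) = (5/6)^9 ≈ 0.194.
P(at least one) = 1 − 0.194 = 0.806.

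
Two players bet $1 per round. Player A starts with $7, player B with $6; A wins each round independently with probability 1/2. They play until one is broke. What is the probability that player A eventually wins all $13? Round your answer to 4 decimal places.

With a fair step, P(i) = ½P(i−1) + ½P(i+1) with P(0)=0, P(13)=1 has the linear solution P(i) = i/13.
P(7) = 7/13 ≈ 0.5385.

0.5385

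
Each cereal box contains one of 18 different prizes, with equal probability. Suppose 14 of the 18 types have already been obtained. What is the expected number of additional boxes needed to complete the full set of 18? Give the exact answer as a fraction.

75/2

Starting from 14 distinct types, each trial gives a new one with probability (18−i)/18 when i types are held, so the wait for the next new type is 18/(18−i).
E = 18/4 + 18/3 + 18/2 + 18/1 = 75/2.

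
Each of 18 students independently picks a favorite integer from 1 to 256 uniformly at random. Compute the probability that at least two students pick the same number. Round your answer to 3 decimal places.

0.458

It's easier to compute the probability that all 18 are distinct.
P(all distinct) = 256/256 · 255/256 · ··· · 239/256 ≈ 0.542.
So the probability of at least one match is 1 − 0.542 = 0.458.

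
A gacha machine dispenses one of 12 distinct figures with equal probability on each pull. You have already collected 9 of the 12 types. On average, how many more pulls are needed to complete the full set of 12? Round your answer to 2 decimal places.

22.00

Starting from 9 distinct types, each trial gives a new one with probability (12−i)/12 when i types are held, so the wait for the next new type is 12/(12−i).
E = 12/3 + 12/2 + 12/1 = 22 ≈ 22.00.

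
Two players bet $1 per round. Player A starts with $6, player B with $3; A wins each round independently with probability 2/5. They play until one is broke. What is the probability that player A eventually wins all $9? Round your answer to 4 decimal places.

Let r = q/p = (3/5)/(2/5) = 3/2. The recurrence P(i) = p·P(i+1) + q·P(i−1) with P(0)=0, P(9)=1 gives P(i) = (1 − r^i)/(1 − r^9).
P(6) = (1 − (3/2)^6) / (1 − (3/2)^9) = 280/1009 ≈ 0.2775.

0.2775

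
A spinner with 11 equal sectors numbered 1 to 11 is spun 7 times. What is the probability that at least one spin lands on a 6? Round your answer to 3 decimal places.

0.487

P(no spin lands on a 6) = (10/11)^7 ≈ 0.513.
P(at least one) = 1 − 0.513 = 0.487.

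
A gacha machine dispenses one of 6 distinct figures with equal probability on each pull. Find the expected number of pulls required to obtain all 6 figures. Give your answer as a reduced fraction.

After i distinct types are collected, each trial gives a new one with probability (6−i)/6, so the expected wait for the next new type is 6/(6−i).
E = 6/6 + 6/5 + 6/4 + 6/3 + 6/2 + 6/1 = 147/10.

147/10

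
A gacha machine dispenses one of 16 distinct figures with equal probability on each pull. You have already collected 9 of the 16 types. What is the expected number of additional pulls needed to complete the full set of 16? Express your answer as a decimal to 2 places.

Starting from 9 distinct types, each trial gives a new one with probability (16−i)/16 when i types are held, so the wait for the next new type is 16/(16−i).
E = 16/7 + 16/6 + 16/5 + 16/4 + 16/3 + 16/2 + 16/1 = 1452/35 ≈ 41.49.

41.49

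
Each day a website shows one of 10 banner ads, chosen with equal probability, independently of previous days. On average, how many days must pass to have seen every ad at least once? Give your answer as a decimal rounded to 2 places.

29.29

After i distinct types are collected, each trial gives a new one with probability (10−i)/10, so the expected wait for the next new type is 10/(10−i).
E = 10/10 + 10/9 + 10/8 + 10/7 + 10/6 + 10/5 + 10/4 + 10/3 + 10/2 + 10/1 = 7381/252 ≈ 29.29.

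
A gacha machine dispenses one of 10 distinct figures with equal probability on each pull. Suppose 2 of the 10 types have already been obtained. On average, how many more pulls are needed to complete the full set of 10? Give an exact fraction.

761/28

Starting from 2 distinct types, each trial gives a new one with probability (10−i)/10 when i types are held, so the wait for the next new type is 10/(10−i).
E = 10/8 + 10/7 + 10/6 + 10/5 + 10/4 + 10/3 + 10/2 + 10/1 = 761/28.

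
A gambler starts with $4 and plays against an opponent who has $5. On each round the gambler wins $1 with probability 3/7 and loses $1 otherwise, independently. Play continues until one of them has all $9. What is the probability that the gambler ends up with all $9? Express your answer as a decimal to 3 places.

Let r = q/p = (4/7)/(3/7) = 4/3. The recurrence P(i) = p·P(i+1) + q·P(i−1) with P(0)=0, P(9)=1 gives P(i) = (1 − r^i)/(1 − r^9).
P(4) = (1 − (4/3)^4) / (1 − (4/3)^9) = 42525/242461 ≈ 0.175.

0.175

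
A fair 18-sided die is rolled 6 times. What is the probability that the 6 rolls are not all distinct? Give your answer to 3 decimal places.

P(all 6 different) = 18/18 · 17/18 · ··· · 13/18 ≈ 0.393.
P(at least two equal) = 1 − 0.393 = 0.607.

0.607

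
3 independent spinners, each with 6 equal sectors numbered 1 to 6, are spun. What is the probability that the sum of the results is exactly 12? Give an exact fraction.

There are 6^3 = 216 equally likely outcomes.
The number of ordered 3-tuples from {1,…,6} summing to 12 is 25.
P(sum = 12) = 25/216.

25/216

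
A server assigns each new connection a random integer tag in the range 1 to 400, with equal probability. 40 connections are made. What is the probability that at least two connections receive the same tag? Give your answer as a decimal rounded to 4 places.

0.8670

It's easier to compute the probability that all 40 are distinct.
P(all distinct) = 400/400 · 399/400 · ··· · 361/400 ≈ 0.1330.
So the probability of at least one match is 1 − 0.1330 = 0.8670.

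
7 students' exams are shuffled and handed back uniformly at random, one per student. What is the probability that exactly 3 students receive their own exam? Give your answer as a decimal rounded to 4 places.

Choose which 3 of the 7 are fixed: C(7,3) = 35 ways.
The remaining 4 must have no fixed point: D(4) = 9.
P = 35·9/5040 = 1/16 ≈ 0.0625.

0.0625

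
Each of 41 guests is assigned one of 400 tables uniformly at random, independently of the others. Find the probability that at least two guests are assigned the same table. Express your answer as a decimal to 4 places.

It's easier to compute the probability that all 41 are distinct.
P(all distinct) = 400/400 · 399/400 · ··· · 360/400 ≈ 0.1197.
So the probability of at least one match is 1 − 0.1197 = 0.8803.

0.8803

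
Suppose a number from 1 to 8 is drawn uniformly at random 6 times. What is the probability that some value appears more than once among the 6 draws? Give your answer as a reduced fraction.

P(all 6 different) = 8/8 · 7/8 · ··· · 3/8 = 315/4096.
P(at least two equal) = 1 − 315/4096 = 3781/4096.

3781/4096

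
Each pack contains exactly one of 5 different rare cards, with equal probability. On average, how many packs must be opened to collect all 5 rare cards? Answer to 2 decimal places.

After i distinct types are collected, each trial gives a new one with probability (5−i)/5, so the expected wait for the next new type is 5/(5−i).
E = 5/5 + 5/4 + 5/3 + 5/2 + 5/1 = 137/12 ≈ 11.42.

11.42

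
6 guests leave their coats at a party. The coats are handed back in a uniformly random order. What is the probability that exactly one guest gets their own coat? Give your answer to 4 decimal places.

0.3667

Choose which one is fixed: C(6,1) = 6 ways.
The remaining 5 must have no fixed point: D(5) = 44.
P = 6·44/720 = 11/30 ≈ 0.3667.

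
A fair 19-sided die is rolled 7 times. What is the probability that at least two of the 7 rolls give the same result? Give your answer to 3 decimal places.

P(all 7 different) = 19/19 · 18/19 · ··· · 13/19 ≈ 0.284.
P(at least two equal) = 1 − 0.284 = 0.716.

0.716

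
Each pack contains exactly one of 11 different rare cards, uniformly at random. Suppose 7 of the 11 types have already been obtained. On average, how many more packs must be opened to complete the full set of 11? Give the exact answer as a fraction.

Starting from 7 distinct types, each trial gives a new one with probability (11−i)/11 when i types are held, so the wait for the next new type is 11/(11−i).
E = 11/4 + 11/3 + 11/2 + 11/1 = 275/12.

275/12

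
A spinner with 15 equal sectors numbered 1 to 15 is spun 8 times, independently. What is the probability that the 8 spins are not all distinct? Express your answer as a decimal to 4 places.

0.8988

P(all 8 different) = 15/15 · 14/15 · ··· · 8/15 ≈ 0.1012.
P(at least two equal) = 1 − 0.1012 = 0.8988.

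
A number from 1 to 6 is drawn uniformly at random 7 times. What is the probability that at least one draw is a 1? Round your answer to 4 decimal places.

0.7209

P(no draw is a 1) = (5/6)^7 ≈ 0.2791.
P(at least one) = 1 − 0.2791 = 0.7209.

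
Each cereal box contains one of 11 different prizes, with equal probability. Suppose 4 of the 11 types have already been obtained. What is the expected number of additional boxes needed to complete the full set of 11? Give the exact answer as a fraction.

3993/140

Starting from 4 distinct types, each trial gives a new one with probability (11−i)/11 when i types are held, so the wait for the next new type is 11/(11−i).
E = 11/7 + 11/6 + 11/5 + 11/4 + 11/3 + 11/2 + 11/1 = 3993/140.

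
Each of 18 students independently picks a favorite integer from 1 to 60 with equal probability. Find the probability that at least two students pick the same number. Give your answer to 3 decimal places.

0.942

It's easier to compute the probability that all 18 are distinct.
P(all distinct) = 60/60 · 59/60 · ··· · 43/60 ≈ 0.058.
So the probability of at least one match is 1 − 0.058 = 0.942.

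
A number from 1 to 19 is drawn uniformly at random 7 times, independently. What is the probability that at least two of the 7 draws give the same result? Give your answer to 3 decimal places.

P(all 7 different) = 19/19 · 18/19 · ··· · 13/19 ≈ 0.284.
P(at least two equal) = 1 − 0.284 = 0.716.

0.716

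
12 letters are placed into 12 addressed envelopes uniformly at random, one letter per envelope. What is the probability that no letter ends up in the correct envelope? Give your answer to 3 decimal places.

0.368

This is the derangement probability: permutations of 12 with no fixed point.
D(12) = 12! · (1 − 1/1! + 1/2! − ··· + (−1)^12/12!) = 176214841.
P = 176214841/479001600 = 16019531/43545600 ≈ 0.368.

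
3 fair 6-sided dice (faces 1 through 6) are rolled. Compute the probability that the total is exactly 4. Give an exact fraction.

1/72

There are 6^3 = 216 equally likely outcomes.
The number of ordered 3-tuples from {1,…,6} summing to 4 is 3.
P(sum = 4) = 3/216 = 1/72.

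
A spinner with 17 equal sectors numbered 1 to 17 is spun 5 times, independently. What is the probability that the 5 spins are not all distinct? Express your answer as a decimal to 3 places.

0.477

P(all 5 different) = 17/17 · 16/17 · ··· · 13/17 ≈ 0.523.
P(at least two equal) = 1 − 0.523 = 0.477.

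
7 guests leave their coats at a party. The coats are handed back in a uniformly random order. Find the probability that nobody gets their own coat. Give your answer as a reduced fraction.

103/280

This is the derangement probability: permutations of 7 with no fixed point.
D(7) = 7! · (1 − 1/1! + 1/2! − ··· + (−1)^7/7!) = 1854.
P = 1854/5040 = 103/280.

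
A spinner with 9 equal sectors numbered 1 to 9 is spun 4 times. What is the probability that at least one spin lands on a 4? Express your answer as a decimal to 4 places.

P(no spin lands on a 4) = (8/9)^4 ≈ 0.6243.
P(at least one) = 1 − 0.6243 = 0.3757.

0.3757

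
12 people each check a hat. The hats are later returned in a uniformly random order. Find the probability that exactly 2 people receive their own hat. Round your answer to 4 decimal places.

0.1839

Choose which 2 of the 12 are fixed: C(12,2) = 66 ways.
The remaining 10 must have no fixed point: D(10) = 1334961.
P = 66·1334961/479001600 = 16481/89600 ≈ 0.1839.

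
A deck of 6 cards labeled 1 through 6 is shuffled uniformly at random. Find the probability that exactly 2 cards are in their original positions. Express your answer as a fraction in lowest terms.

3/16

Choose which 2 of the 6 are fixed: C(6,2) = 15 ways.
The remaining 4 must have no fixed point: D(4) = 9.
P = 15·9/720 = 3/16.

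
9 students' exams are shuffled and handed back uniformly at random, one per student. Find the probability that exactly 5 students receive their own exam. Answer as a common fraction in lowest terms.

Choose which 5 of the 9 are fixed: C(9,5) = 126 ways.
The remaining 4 must have no fixed point: D(4) = 9.
P = 126·9/362880 = 1/320.

1/320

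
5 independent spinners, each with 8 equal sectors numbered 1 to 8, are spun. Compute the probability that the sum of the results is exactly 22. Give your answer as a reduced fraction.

There are 8^5 = 32768 equally likely outcomes.
The number of ordered 5-tuples from {1,…,8} summing to 22 is 2460.
P(sum = 22) = 2460/32768 = 615/8192.

615/8192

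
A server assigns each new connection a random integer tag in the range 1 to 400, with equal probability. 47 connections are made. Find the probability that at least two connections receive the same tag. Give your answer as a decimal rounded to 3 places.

It's easier to compute the probability that all 47 are distinct.
P(all distinct) = 400/400 · 399/400 · ··· · 354/400 ≈ 0.060.
So the probability of at least one match is 1 − 0.060 = 0.940.

0.940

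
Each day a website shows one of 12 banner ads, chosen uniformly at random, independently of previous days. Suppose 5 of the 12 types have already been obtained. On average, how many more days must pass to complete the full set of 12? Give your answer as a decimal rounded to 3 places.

Starting from 5 distinct types, each trial gives a new one with probability (12−i)/12 when i types are held, so the wait for the next new type is 12/(12−i).
E = 12/7 + 12/6 + 12/5 + 12/4 + 12/3 + 12/2 + 12/1 = 1089/35 ≈ 31.114.

31.114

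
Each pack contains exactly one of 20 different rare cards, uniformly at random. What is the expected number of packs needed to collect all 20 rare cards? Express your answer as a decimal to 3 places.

71.955

After i distinct types are collected, each trial gives a new one with probability (20−i)/20, so the expected wait for the next new type is 20/(20−i).
E = 20/20 + 20/19 + 20/18 + 20/17 + 20/16 + 20/15 + 20/14 + 20/13 + 20/12 + 20/11 + 20/10 + 20/9 + 20/8 + 20/7 + 20/6 + 20/5 + 20/4 + 20/3 + 20/2 + 20/1 = 279175675/3879876 ≈ 71.955.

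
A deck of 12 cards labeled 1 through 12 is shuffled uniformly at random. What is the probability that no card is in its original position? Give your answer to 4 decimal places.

This is the derangement probability: permutations of 12 with no fixed point.
D(12) = 12! · (1 − 1/1! + 1/2! − ··· + (−1)^12/12!) = 176214841.
P = 176214841/479001600 = 16019531/43545600 ≈ 0.3679.

0.3679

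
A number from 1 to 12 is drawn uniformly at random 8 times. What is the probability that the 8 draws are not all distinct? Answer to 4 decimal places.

0.9536

P(all 8 different) = 12/12 · 11/12 · ··· · 5/12 ≈ 0.0464.
P(at least two equal) = 1 − 0.0464 = 0.9536.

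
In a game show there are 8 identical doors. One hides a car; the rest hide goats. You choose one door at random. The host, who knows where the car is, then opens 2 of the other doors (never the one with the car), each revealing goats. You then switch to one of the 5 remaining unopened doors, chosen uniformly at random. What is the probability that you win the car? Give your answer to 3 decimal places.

Your original door holds the car with probability 1/8, so the other 7 collectively hold it with probability 7/8.
The host can always find 2 empty doors to open, so the reveals don't change that 7/8; it is now spread over the 5 remaining unopened doors.
P(win by switching) = (7/8) · (1/5) = 7/40 ≈ 0.175.

0.175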